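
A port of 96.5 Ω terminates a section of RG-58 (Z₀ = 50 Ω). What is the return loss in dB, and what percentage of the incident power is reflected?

Γ = (96.5 − 50)/(96.5 + 50) = 0.317
RL = −20·log₁₀(0.317) = 9.97 dB
P_refl/P_inc = |Γ|² = 0.101

RL ≈ 9.97 dB; 10.1% of incident power reflected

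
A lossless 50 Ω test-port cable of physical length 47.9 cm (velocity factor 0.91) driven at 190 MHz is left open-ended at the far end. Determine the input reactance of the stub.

X_in ≈ 28.9 Ω (inductive)

λ = v/f = 0.91·c / 190 MHz = 1.44 m
βl = 2π·l/λ = 2π × 0.333 = 120°
tan(βl) = -1.73
For an open-ended stub, Z_in = −jZ_0·cot(βl) = −jZ_0/tan(βl)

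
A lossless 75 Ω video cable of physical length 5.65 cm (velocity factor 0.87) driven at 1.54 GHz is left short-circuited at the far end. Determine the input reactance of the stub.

X_in ≈ -130 Ω (capacitive)

λ = v/f = 0.87·c / 1.54 GHz = 0.169 m
βl = 2π·l/λ = 2π × 0.333 = 120°
tan(βl) = -1.73
For a short-circuited stub, Z_in = jZ_0·tan(βl)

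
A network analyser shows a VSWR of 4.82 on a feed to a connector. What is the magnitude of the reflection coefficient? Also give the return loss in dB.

|Γ| = (S − 1)/(S + 1) = (4.82 − 1)/(4.82 + 1) = 3.82/5.82
RL = −20·log₁₀|Γ| = −20·log₁₀(0.656)

|Γ| ≈ 0.656; return loss ≈ 3.66 dB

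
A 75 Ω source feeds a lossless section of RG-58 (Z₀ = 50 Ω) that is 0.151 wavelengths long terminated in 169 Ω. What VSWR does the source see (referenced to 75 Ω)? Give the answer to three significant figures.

VSWR ≈ 4.15

βl = 2π × 0.151 = 54.4°
tan(βl) = 1.39
Z_in = Z_0·(Z_L + jZ_0·tanβl)/(Z_0 + jZ_L·tanβl) = 21.4 − j31.3 Ω
Γ_s = (Z_in − Z_s)/(Z_in + Z_s) = (-53.6 − j31.3)/(96.4 − j31.3), |Γ_s| = 0.612
VSWR = (1 + |Γ_s|)/(1 − |Γ_s|)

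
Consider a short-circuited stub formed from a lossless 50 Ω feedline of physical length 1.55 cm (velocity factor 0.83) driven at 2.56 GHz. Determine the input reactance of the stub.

X_in ≈ 78.1 Ω (inductive)

λ = v/f = 0.83·c / 2.56 GHz = 0.0973 m
βl = 2π·l/λ = 2π × 0.159 = 57.4°
tan(βl) = 1.56
For a short-circuited stub, Z_in = jZ_0·tan(βl)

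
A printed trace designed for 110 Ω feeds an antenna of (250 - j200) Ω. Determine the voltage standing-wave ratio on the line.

Γ = (Z_L − Z_0)/(Z_L + Z_0) = (140 − j200)/(360 − j200)
|Γ| = 244/412 = 0.593
VSWR = (1 + |Γ|)/(1 − |Γ|) = 1.59/0.407

VSWR ≈ 3.91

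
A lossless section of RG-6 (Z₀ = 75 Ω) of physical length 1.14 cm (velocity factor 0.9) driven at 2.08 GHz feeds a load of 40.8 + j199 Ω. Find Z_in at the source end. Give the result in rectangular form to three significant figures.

λ = v/f = 0.9·c / 2.08 GHz = 0.13 m
βl = 2π·l/λ = 2π × 0.0878 = 31.6°
tan(βl) = tan(31.6°) = 0.616
Z_in = Z_0·(Z_L + jZ_0·tanβl)/(Z_0 + jZ_L·tanβl)
     = 75·(40.8 + j245)/(-47.5 + j25.1)

Z_in ≈ 110 − j329 Ω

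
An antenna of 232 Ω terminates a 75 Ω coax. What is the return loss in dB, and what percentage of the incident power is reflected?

RL ≈ 5.82 dB; 26.2% of incident power reflected

Γ = (232 − 75)/(232 + 75) = 0.511
RL = −20·log₁₀(0.511) = 5.82 dB
P_refl/P_inc = |Γ|² = 0.262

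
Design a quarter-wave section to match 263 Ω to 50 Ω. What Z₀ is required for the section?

Z_qwt = √(Z_0·R_L) = √(50 × 263) = √13150

Z_qwt ≈ 115 Ω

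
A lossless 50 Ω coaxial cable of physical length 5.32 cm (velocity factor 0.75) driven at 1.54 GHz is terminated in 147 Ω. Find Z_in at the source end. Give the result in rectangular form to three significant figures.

λ = v/f = 0.75·c / 1.54 GHz = 0.146 m
βl = 2π·l/λ = 2π × 0.364 = 131°
tan(βl) = tan(131°) = -1.15
Z_in = Z_0·(Z_L + jZ_0·tanβl)/(Z_0 + jZ_L·tanβl)
     = 50·(147 − j57.3)/(50 − j169)

Z_in ≈ 27.5 + j35.4 Ω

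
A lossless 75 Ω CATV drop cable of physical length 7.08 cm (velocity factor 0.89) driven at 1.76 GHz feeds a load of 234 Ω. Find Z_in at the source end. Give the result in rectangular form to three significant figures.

λ = v/f = 0.89·c / 1.76 GHz = 0.152 m
βl = 2π·l/λ = 2π × 0.467 = 168°
tan(βl) = tan(168°) = -0.212
Z_in = Z_0·(Z_L + jZ_0·tanβl)/(Z_0 + jZ_L·tanβl)
     = 75·(234 − j15.9)/(75 − j49.7)

Z_in ≈ 170 + j96.7 Ω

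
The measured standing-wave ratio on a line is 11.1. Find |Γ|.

|Γ| = (S − 1)/(S + 1) = (11.1 − 1)/(11.1 + 1) = 10.1/12.1

|Γ| ≈ 0.835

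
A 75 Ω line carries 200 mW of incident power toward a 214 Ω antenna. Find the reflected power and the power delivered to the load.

Γ = (214 − 75)/(214 + 75) = 0.481
|Γ|² = 0.231
P_refl = |Γ|²·P_inc = 46.3 mW, P_del = (1 − |Γ|²)·P_inc = 154 mW

P_reflected ≈ 46.3 mW; P_delivered ≈ 154 mW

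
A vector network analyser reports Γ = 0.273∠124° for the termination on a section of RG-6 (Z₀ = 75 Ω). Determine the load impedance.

Z_L ≈ 50.3 + j24.6 Ω

Z_L = Z_0·(1 + Γ)/(1 − Γ) = 75·(0.847 + j0.226)/(1.15 − j0.226)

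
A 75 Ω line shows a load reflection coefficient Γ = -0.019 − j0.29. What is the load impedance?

Z_L = Z_0·(1 + Γ)/(1 − Γ) = 75·(0.981 − j0.29)/(1.02 + j0.29)

Z_L ≈ 61.2 − j38.8 Ω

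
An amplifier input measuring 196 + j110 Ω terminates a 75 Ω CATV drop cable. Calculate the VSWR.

VSWR ≈ 3.54

Γ = (Z_L − Z_0)/(Z_L + Z_0) = (121 + j110)/(271 + j110)
|Γ| = 164/292 = 0.559
VSWR = (1 + |Γ|)/(1 − |Γ|) = 1.56/0.441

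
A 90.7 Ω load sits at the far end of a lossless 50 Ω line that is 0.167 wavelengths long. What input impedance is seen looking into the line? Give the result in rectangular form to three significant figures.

Z_in ≈ 33.3 − j18.2 Ω

βl = 2π × 0.167 = 60.1°
tan(βl) = tan(60.1°) = 1.74
Z_in = Z_0·(Z_L + jZ_0·tanβl)/(Z_0 + jZ_L·tanβl)
     = 50·(90.7 + j87)/(50 + j158)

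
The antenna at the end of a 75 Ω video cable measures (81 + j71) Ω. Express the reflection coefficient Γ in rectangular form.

Γ ≈ 0.203 + j0.363

Γ = (Z_L − Z_0)/(Z_L + Z_0) = (6 + j71)/(156 + j71)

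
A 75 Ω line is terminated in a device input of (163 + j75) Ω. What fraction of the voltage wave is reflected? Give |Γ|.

Γ = (Z_L − Z_0)/(Z_L + Z_0) = (88 + j75)/(238 + j75)
|Γ| = 116/250

|Γ| ≈ 0.463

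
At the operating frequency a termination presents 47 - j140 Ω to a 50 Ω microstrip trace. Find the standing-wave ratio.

Γ = (Z_L − Z_0)/(Z_L + Z_0) = (-3 − j140)/(97 − j140)
|Γ| = 140/170 = 0.822
VSWR = (1 + |Γ|)/(1 − |Γ|) = 1.82/0.178

VSWR ≈ 10.2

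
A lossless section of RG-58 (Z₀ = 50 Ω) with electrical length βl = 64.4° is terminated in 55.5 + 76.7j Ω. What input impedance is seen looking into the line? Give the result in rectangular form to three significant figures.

Z_in ≈ 29.1 − j51.6 Ω

tan(βl) = tan(64.4°) = 2.09
Z_in = Z_0·(Z_L + jZ_0·tanβl)/(Z_0 + jZ_L·tanβl)
     = 50·(55.5 + j181)/(-110 + j116)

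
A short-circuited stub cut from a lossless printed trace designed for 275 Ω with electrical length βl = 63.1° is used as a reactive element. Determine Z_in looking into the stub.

tan(βl) = 1.97
For a short-circuited stub, Z_in = jZ_0·tan(βl)

Z_in ≈ +j542 Ω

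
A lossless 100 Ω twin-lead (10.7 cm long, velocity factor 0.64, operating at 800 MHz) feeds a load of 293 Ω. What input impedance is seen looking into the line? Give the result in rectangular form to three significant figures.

Z_in ≈ 159 + j129 Ω

λ = v/f = 0.64·c / 800 MHz = 0.24 m
βl = 2π·l/λ = 2π × 0.446 = 161°
tan(βl) = tan(161°) = -0.354
Z_in = Z_0·(Z_L + jZ_0·tanβl)/(Z_0 + jZ_L·tanβl)
     = 100·(293 − j35.4)/(100 − j104)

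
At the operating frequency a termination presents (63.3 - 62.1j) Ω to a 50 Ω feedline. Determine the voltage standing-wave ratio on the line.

Γ = (Z_L − Z_0)/(Z_L + Z_0) = (13.3 − j62.1)/(113.3 − j62.1)
|Γ| = 63.5/129 = 0.492
VSWR = (1 + |Γ|)/(1 − |Γ|) = 1.49/0.508

VSWR ≈ 2.93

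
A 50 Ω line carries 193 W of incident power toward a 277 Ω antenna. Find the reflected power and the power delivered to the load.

P_reflected ≈ 93 W; P_delivered ≈ 100 W

Γ = (277 − 50)/(277 + 50) = 0.694
|Γ|² = 0.482
P_refl = |Γ|²·P_inc = 93 W, P_del = (1 − |Γ|²)·P_inc = 100 W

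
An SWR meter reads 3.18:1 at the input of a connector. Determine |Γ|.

|Γ| ≈ 0.522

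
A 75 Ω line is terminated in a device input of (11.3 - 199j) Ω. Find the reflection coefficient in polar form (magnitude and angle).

Γ ≈ 0.963 ∠ -41.2°

Γ = (Z_L − Z_0)/(Z_L + Z_0) = (-63.7 − j199)/(86.3 − j199)
|Γ| = 209/217 = 0.963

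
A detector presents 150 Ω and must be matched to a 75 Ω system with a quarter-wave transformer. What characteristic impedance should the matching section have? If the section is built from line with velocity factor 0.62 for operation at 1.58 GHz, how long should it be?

Z_qwt = √(Z_0·R_L) = √(75 × 150) = √11250
λ = 0.62·c/f = 0.118 m, so l = λ/4 = 0.0294 m

Z_qwt ≈ 106 Ω; length ≈ 2.94 cm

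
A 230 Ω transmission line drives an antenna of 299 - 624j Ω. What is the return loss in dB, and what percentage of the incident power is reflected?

RL ≈ 2.3 dB; 58.9% of incident power reflected

Γ = (69 − j624)/(529 − j624), |Γ| = 0.767
RL = −20·log₁₀(0.767) = 2.3 dB
P_refl/P_inc = |Γ|² = 0.589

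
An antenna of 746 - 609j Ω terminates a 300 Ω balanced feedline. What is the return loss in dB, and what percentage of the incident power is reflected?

RL ≈ 4.1 dB; 38.9% of incident power reflected

Γ = (446 − j609)/(1046 − j609), |Γ| = 0.624
RL = −20·log₁₀(0.624) = 4.1 dB
P_refl/P_inc = |Γ|² = 0.389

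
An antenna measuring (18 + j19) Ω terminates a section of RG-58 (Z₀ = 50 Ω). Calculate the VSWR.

VSWR ≈ 3.23

Γ = (Z_L − Z_0)/(Z_L + Z_0) = (-32 + j19)/(68 + j19)
|Γ| = 37.2/70.6 = 0.527
VSWR = (1 + |Γ|)/(1 − |Γ|) = 1.53/0.473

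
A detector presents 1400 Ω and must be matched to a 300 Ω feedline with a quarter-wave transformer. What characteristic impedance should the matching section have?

Z_qwt ≈ 648 Ω

Z_qwt = √(Z_0·R_L) = √(300 × 1400) = √420000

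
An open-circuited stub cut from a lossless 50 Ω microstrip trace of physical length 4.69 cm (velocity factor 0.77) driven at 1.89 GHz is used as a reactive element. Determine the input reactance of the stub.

λ = v/f = 0.77·c / 1.89 GHz = 0.122 m
βl = 2π·l/λ = 2π × 0.384 = 138°
tan(βl) = -0.896
For an open-circuited stub, Z_in = −jZ_0·cot(βl) = −jZ_0/tan(βl)

X_in ≈ 55.8 Ω (inductive)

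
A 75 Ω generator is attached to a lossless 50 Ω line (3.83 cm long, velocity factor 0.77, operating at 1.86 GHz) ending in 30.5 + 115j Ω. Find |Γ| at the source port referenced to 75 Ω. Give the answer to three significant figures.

λ = v/f = 0.77·c / 1.86 GHz = 0.124 m
βl = 2π·l/λ = 2π × 0.308 = 111°
tan(βl) = -2.6
Z_in = Z_0·(Z_L + jZ_0·tanβl)/(Z_0 + jZ_L·tanβl) = 4.62 − j1.11 Ω
Γ_s = (Z_in − Z_s)/(Z_in + Z_s) = (-70.4 − j1.11)/(79.6 − j1.11), |Γ_s| = 0.884

|Γ| ≈ 0.884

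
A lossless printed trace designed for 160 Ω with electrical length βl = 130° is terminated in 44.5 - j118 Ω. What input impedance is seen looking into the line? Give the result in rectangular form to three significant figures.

Z_in ≈ 865 − j182 Ω

tan(βl) = tan(130°) = -1.19
Z_in = Z_0·(Z_L + jZ_0·tanβl)/(Z_0 + jZ_L·tanβl)
     = 160·(44.5 − j309)/(19.4 − j53)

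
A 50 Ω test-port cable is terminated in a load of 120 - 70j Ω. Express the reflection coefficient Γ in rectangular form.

Γ ≈ 0.497 − j0.207

Γ = (Z_L − Z_0)/(Z_L + Z_0) = (70 − j70)/(170 − j70)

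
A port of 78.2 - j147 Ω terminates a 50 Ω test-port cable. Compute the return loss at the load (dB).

RL ≈ 2.3 dB

Γ = (28.2 − j147)/(128.2 − j147), |Γ| = 0.767
RL = −20·log₁₀|Γ| = −20·log₁₀(0.767)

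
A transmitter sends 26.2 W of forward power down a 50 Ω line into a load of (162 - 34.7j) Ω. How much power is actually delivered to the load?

P_delivered ≈ 18.4 W

|Γ| = |(112 − j34.7)/(212 − j34.7)| = 0.546
|Γ|² = 0.298
P_refl = |Γ|²·P_inc = 7.81 W, P_del = (1 − |Γ|²)·P_inc = 18.4 W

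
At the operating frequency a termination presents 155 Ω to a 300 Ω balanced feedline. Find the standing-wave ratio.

VSWR ≈ 1.94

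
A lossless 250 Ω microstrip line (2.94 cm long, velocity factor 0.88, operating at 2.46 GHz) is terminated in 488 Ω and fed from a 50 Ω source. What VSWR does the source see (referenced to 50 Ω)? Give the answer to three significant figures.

VSWR ≈ 2.74

λ = v/f = 0.88·c / 2.46 GHz = 0.107 m
βl = 2π·l/λ = 2π × 0.274 = 98.6°
tan(βl) = -6.59
Z_in = Z_0·(Z_L + jZ_0·tanβl)/(Z_0 + jZ_L·tanβl) = 130 + j27.8 Ω
Γ_s = (Z_in − Z_s)/(Z_in + Z_s) = (80.2 + j27.8)/(180 + j27.8), |Γ_s| = 0.466
VSWR = (1 + |Γ_s|)/(1 − |Γ_s|)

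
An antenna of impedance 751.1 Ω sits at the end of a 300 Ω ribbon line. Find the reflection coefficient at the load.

Γ = (Z_L − Z_0)/(Z_L + Z_0) = (751.1 − 300)/(751.1 + 300) = 451.1/1051

Γ = 0.429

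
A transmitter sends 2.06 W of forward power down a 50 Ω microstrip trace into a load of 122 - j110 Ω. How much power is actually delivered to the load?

P_delivered ≈ 1.21 W

|Γ| = |(72 − j110)/(172 − j110)| = 0.644
|Γ|² = 0.415
P_refl = |Γ|²·P_inc = 0.854 W, P_del = (1 − |Γ|²)·P_inc = 1.21 W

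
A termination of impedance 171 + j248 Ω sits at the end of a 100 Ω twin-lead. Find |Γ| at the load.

|Γ| ≈ 0.702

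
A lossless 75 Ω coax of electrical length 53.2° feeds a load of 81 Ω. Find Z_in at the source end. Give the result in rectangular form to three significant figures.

Z_in ≈ 73.2 − j5.41 Ω

tan(βl) = tan(53.2°) = 1.34
Z_in = Z_0·(Z_L + jZ_0·tanβl)/(Z_0 + jZ_L·tanβl)
     = 75·(81 + j100)/(75 + j108)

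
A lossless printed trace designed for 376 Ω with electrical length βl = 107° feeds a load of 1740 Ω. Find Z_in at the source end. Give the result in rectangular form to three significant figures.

Z_in ≈ 88.5 + j109 Ω

tan(βl) = tan(107°) = -3.27
Z_in = Z_0·(Z_L + jZ_0·tanβl)/(Z_0 + jZ_L·tanβl)
     = 376·(1740 − j1230)/(376 − j5690)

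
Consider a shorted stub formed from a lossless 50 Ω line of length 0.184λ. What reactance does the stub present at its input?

βl = 2π × 0.184 = 66.2°
tan(βl) = 2.27
For a shorted stub, Z_in = jZ_0·tan(βl)

X_in ≈ 114 Ω (inductive)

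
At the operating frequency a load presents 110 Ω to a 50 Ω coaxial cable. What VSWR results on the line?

Γ = (110 − 50)/(110 + 50) = 0.375
VSWR = (1 + 0.375)/(1 − 0.375)

VSWR ≈ 2.2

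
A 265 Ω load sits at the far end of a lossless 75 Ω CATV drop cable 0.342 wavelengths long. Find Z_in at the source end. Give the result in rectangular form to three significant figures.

βl = 2π × 0.342 = 123°
tan(βl) = tan(123°) = -1.53
Z_in = Z_0·(Z_L + jZ_0·tanβl)/(Z_0 + jZ_L·tanβl)
     = 75·(265 − j115)/(75 − j406)

Z_in ≈ 29.3 + j43.5 Ω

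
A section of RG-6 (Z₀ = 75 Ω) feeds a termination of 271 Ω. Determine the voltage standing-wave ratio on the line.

For a purely resistive load, VSWR = R_L/Z_0 or Z_0/R_L (whichever > 1) = 271/75

VSWR ≈ 3.61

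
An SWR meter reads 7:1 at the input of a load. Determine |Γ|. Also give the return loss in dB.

|Γ| ≈ 0.75; return loss ≈ 2.5 dB

|Γ| = (S − 1)/(S + 1) = (7 − 1)/(7 + 1) = 6/8
RL = −20·log₁₀|Γ| = −20·log₁₀(0.75)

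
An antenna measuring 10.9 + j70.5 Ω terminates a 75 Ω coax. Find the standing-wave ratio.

VSWR ≈ 13

Γ = (Z_L − Z_0)/(Z_L + Z_0) = (-64.1 + j70.5)/(85.9 + j70.5)
|Γ| = 95.3/111 = 0.857
VSWR = (1 + |Γ|)/(1 − |Γ|) = 1.86/0.143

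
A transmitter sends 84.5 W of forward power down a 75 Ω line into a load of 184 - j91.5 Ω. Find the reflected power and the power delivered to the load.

|Γ| = |(109 − j91.5)/(259 − j91.5)| = 0.518
|Γ|² = 0.268
P_refl = |Γ|²·P_inc = 22.7 W, P_del = (1 − |Γ|²)·P_inc = 61.8 W

P_reflected ≈ 22.7 W; P_delivered ≈ 61.8 W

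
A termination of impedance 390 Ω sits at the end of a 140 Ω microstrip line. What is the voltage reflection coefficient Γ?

Γ = 0.472

Γ = (Z_L − Z_0)/(Z_L + Z_0) = (390 − 140)/(390 + 140) = 250/530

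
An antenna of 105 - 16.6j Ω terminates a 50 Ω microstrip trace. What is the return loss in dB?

Γ = (55 − j16.6)/(155 − j16.6), |Γ| = 0.369
RL = −20·log₁₀|Γ| = −20·log₁₀(0.369)

RL ≈ 8.67 dB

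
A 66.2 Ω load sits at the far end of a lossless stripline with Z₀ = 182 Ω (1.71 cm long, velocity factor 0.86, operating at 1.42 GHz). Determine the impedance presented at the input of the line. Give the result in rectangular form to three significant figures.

Z_in ≈ 90.6 + j100 Ω

λ = v/f = 0.86·c / 1.42 GHz = 0.182 m
βl = 2π·l/λ = 2π × 0.0941 = 33.9°
tan(βl) = tan(33.9°) = 0.672
Z_in = Z_0·(Z_L + jZ_0·tanβl)/(Z_0 + jZ_L·tanβl)
     = 182·(66.2 + j122)/(182 + j44.5)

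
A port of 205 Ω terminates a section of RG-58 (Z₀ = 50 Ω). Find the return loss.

RL ≈ 4.32 dB

Γ = (205 − 50)/(205 + 50) = 0.608
RL = −20·log₁₀|Γ| = −20·log₁₀(0.608)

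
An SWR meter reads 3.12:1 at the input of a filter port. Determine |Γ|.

|Γ| ≈ 0.515

|Γ| = (S − 1)/(S + 1) = (3.12 − 1)/(3.12 + 1) = 2.12/4.12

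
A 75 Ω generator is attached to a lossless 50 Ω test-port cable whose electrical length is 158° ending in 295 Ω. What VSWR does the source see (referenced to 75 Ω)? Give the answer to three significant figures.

tan(βl) = -0.404
Z_in = Z_0·(Z_L + jZ_0·tanβl)/(Z_0 + jZ_L·tanβl) = 51.4 + j102 Ω
Γ_s = (Z_in − Z_s)/(Z_in + Z_s) = (-23.6 + j102)/(126 + j102), |Γ_s| = 0.646
VSWR = (1 + |Γ_s|)/(1 − |Γ_s|)

VSWR ≈ 4.64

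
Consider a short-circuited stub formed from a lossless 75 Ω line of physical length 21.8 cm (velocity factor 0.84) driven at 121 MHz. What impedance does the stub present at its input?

Z_in ≈ +j57.9 Ω

λ = v/f = 0.84·c / 121 MHz = 2.08 m
βl = 2π·l/λ = 2π × 0.105 = 37.7°
tan(βl) = 0.772
For a short-circuited stub, Z_in = jZ_0·tan(βl)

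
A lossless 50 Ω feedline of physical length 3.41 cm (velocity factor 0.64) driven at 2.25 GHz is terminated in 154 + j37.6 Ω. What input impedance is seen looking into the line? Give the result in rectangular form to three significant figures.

λ = v/f = 0.64·c / 2.25 GHz = 0.0853 m
βl = 2π·l/λ = 2π × 0.4 = 144°
tan(βl) = tan(144°) = -0.73
Z_in = Z_0·(Z_L + jZ_0·tanβl)/(Z_0 + jZ_L·tanβl)
     = 50·(154 + j1.09)/(77.5 − j112)

Z_in ≈ 31.7 + j46.7 Ω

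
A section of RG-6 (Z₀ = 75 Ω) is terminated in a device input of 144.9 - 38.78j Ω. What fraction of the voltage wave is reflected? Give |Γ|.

|Γ| ≈ 0.358

Γ = (Z_L − Z_0)/(Z_L + Z_0) = (69.9 − j38.78)/(219.9 − j38.78)
|Γ| = 79.9/223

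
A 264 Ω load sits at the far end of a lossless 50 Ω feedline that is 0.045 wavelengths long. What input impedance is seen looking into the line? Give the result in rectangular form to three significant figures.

Z_in ≈ 85.4 − j116 Ω

βl = 2π × 0.045 = 16.2°
tan(βl) = tan(16.2°) = 0.291
Z_in = Z_0·(Z_L + jZ_0·tanβl)/(Z_0 + jZ_L·tanβl)
     = 50·(264 + j14.5)/(50 + j76.7)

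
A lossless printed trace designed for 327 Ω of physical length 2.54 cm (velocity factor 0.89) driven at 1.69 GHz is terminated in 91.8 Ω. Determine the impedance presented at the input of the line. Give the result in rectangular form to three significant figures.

Z_in ≈ 271 + j400 Ω

λ = v/f = 0.89·c / 1.69 GHz = 0.158 m
βl = 2π·l/λ = 2π × 0.161 = 57.9°
tan(βl) = tan(57.9°) = 1.59
Z_in = Z_0·(Z_L + jZ_0·tanβl)/(Z_0 + jZ_L·tanβl)
     = 327·(91.8 + j521)/(327 + j146)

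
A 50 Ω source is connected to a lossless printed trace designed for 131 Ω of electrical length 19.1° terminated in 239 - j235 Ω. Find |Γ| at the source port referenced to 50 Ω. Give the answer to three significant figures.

tan(βl) = 0.346
Z_in = Z_0·(Z_L + jZ_0·tanβl)/(Z_0 + jZ_L·tanβl) = 88.4 − j151 Ω
Γ_s = (Z_in − Z_s)/(Z_in + Z_s) = (38.4 − j151)/(138 − j151), |Γ_s| = 0.761

|Γ| ≈ 0.761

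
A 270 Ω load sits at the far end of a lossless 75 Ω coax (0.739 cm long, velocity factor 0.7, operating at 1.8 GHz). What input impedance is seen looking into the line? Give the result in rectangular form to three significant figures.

Z_in ≈ 96.5 − j115 Ω

λ = v/f = 0.7·c / 1.8 GHz = 0.117 m
βl = 2π·l/λ = 2π × 0.0633 = 22.8°
tan(βl) = tan(22.8°) = 0.42
Z_in = Z_0·(Z_L + jZ_0·tanβl)/(Z_0 + jZ_L·tanβl)
     = 75·(270 + j31.5)/(75 + j114)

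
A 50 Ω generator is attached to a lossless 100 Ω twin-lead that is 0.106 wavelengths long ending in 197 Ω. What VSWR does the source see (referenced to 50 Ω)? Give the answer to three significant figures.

VSWR ≈ 3.03

βl = 2π × 0.106 = 38.2°
tan(βl) = 0.786
Z_in = Z_0·(Z_L + jZ_0·tanβl)/(Z_0 + jZ_L·tanβl) = 93.8 − j66.7 Ω
Γ_s = (Z_in − Z_s)/(Z_in + Z_s) = (43.8 − j66.7)/(144 − j66.7), |Γ_s| = 0.503
VSWR = (1 + |Γ_s|)/(1 − |Γ_s|)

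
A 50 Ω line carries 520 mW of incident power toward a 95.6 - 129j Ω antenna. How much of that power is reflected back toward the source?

|Γ| = |(45.6 − j129)/(145.6 − j129)| = 0.703
|Γ|² = 0.495
P_refl = |Γ|²·P_inc = 257 mW, P_del = (1 − |Γ|²)·P_inc = 263 mW

P_reflected ≈ 257 mW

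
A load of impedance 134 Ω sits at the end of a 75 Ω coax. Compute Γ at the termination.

Γ = (Z_L − Z_0)/(Z_L + Z_0) = (134 − 75)/(134 + 75) = 59/209

Γ = 0.282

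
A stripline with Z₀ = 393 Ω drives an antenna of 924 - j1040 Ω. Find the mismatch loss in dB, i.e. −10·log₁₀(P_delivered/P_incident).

Γ = (531 − j1040)/(1317 − j1040), |Γ| = 0.696
|Γ|² = 0.484, so P_del/P_inc = 1 − |Γ|² = 0.516
ML = −10·log₁₀(1 − |Γ|²)

mismatch loss ≈ 2.88 dB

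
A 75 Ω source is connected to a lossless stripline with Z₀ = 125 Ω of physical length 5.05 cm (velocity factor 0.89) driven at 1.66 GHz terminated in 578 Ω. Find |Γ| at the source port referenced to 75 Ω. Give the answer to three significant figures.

|Γ| ≈ 0.563

λ = v/f = 0.89·c / 1.66 GHz = 0.161 m
βl = 2π·l/λ = 2π × 0.314 = 113°
tan(βl) = -2.35
Z_in = Z_0·(Z_L + jZ_0·tanβl)/(Z_0 + jZ_L·tanβl) = 31.6 + j50.2 Ω
Γ_s = (Z_in − Z_s)/(Z_in + Z_s) = (-43.4 + j50.2)/(107 + j50.2), |Γ_s| = 0.563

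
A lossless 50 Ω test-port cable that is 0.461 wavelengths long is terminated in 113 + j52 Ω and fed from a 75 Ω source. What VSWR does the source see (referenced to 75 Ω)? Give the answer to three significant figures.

VSWR ≈ 2.36

βl = 2π × 0.461 = 166°
tan(βl) = -0.25
Z_in = Z_0·(Z_L + jZ_0·tanβl)/(Z_0 + jZ_L·tanβl) = 63 + j59.6 Ω
Γ_s = (Z_in − Z_s)/(Z_in + Z_s) = (-12 + j59.6)/(138 + j59.6), |Γ_s| = 0.405
VSWR = (1 + |Γ_s|)/(1 − |Γ_s|)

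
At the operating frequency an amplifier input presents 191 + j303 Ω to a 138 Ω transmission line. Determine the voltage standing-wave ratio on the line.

Γ = (Z_L − Z_0)/(Z_L + Z_0) = (53 + j303)/(329 + j303)
|Γ| = 308/447 = 0.688
VSWR = (1 + |Γ|)/(1 − |Γ|) = 1.69/0.312

VSWR ≈ 5.4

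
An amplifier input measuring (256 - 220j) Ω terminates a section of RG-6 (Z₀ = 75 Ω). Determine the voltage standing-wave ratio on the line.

Γ = (Z_L − Z_0)/(Z_L + Z_0) = (181 − j220)/(331 − j220)
|Γ| = 285/397 = 0.717
VSWR = (1 + |Γ|)/(1 − |Γ|) = 1.72/0.283

VSWR ≈ 6.06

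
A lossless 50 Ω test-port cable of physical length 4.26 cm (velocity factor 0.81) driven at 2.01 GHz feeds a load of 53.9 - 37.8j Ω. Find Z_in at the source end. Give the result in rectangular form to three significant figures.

λ = v/f = 0.81·c / 2.01 GHz = 0.121 m
βl = 2π·l/λ = 2π × 0.352 = 127°
tan(βl) = tan(127°) = -1.33
Z_in = Z_0·(Z_L + jZ_0·tanβl)/(Z_0 + jZ_L·tanβl)
     = 50·(53.9 − j105)/(-0.43 − j71.9)

Z_in ≈ 72.4 + j37.9 Ω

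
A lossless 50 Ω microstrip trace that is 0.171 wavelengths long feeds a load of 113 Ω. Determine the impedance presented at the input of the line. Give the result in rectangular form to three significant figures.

Z_in ≈ 27.1 − j20.6 Ω

βl = 2π × 0.171 = 61.6°
tan(βl) = tan(61.6°) = 1.85
Z_in = Z_0·(Z_L + jZ_0·tanβl)/(Z_0 + jZ_L·tanβl)
     = 50·(113 + j92.3)/(50 + j209)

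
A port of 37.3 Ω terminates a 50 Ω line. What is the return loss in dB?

RL ≈ 16.7 dB

Γ = (37.3 − 50)/(37.3 + 50) = -0.145
RL = −20·log₁₀|Γ| = −20·log₁₀(0.145)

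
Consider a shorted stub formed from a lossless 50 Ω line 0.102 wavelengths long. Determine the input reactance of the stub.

βl = 2π × 0.102 = 36.7°
tan(βl) = 0.746
For a shorted stub, Z_in = jZ_0·tan(βl)

X_in ≈ 37.3 Ω (inductive)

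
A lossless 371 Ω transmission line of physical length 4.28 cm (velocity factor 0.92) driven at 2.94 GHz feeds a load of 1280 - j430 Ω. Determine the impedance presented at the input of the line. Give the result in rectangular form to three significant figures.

Z_in ≈ 980 + j635 Ω

λ = v/f = 0.92·c / 2.94 GHz = 0.0939 m
βl = 2π·l/λ = 2π × 0.456 = 164°
tan(βl) = tan(164°) = -0.284
Z_in = Z_0·(Z_L + jZ_0·tanβl)/(Z_0 + jZ_L·tanβl)
     = 371·(1280 − j535)/(249 − j364)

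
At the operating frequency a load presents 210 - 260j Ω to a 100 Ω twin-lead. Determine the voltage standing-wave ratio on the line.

VSWR ≈ 5.62

Γ = (Z_L − Z_0)/(Z_L + Z_0) = (110 − j260)/(310 − j260)
|Γ| = 282/405 = 0.698
VSWR = (1 + |Γ|)/(1 − |Γ|) = 1.7/0.302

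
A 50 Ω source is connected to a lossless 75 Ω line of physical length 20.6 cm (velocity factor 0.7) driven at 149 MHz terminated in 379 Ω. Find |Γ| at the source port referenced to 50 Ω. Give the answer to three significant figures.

λ = v/f = 0.7·c / 149 MHz = 1.41 m
βl = 2π·l/λ = 2π × 0.146 = 52.6°
tan(βl) = 1.31
Z_in = Z_0·(Z_L + jZ_0·tanβl)/(Z_0 + jZ_L·tanβl) = 23 − j53.8 Ω
Γ_s = (Z_in − Z_s)/(Z_in + Z_s) = (-27 − j53.8)/(73 − j53.8), |Γ_s| = 0.664

|Γ| ≈ 0.664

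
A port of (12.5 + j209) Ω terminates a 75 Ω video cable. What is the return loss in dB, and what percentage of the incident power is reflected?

RL ≈ 0.329 dB; 92.7% of incident power reflected

Γ = (-62.5 + j209)/(87.5 + j209), |Γ| = 0.963
RL = −20·log₁₀(0.963) = 0.329 dB
P_refl/P_inc = |Γ|² = 0.927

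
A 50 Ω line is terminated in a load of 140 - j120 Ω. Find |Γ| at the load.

|Γ| ≈ 0.667

Γ = (Z_L − Z_0)/(Z_L + Z_0) = (90 − j120)/(190 − j120)
|Γ| = 150/225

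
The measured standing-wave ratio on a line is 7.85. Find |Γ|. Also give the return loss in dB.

|Γ| ≈ 0.774; return loss ≈ 2.23 dB

|Γ| = (S − 1)/(S + 1) = (7.85 − 1)/(7.85 + 1) = 6.85/8.85
RL = −20·log₁₀|Γ| = −20·log₁₀(0.774)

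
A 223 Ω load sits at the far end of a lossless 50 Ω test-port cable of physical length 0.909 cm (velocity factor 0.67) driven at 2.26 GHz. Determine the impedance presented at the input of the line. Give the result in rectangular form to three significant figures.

λ = v/f = 0.67·c / 2.26 GHz = 0.0889 m
βl = 2π·l/λ = 2π × 0.102 = 36.8°
tan(βl) = tan(36.8°) = 0.748
Z_in = Z_0·(Z_L + jZ_0·tanβl)/(Z_0 + jZ_L·tanβl)
     = 50·(223 + j37.4)/(50 + j167)

Z_in ≈ 28.7 − j58.3 Ω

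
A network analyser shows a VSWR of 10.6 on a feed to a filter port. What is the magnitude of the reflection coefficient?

|Γ| ≈ 0.828

|Γ| = (S − 1)/(S + 1) = (10.6 − 1)/(10.6 + 1) = 9.6/11.6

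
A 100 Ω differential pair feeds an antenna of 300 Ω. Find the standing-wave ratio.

VSWR ≈ 3

Γ = (300 − 100)/(300 + 100) = 0.5
VSWR = (1 + 0.5)/(1 − 0.5)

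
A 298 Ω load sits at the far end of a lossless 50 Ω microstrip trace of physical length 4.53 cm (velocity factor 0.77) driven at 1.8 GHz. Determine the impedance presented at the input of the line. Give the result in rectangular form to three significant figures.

λ = v/f = 0.77·c / 1.8 GHz = 0.128 m
βl = 2π·l/λ = 2π × 0.353 = 127°
tan(βl) = tan(127°) = -1.32
Z_in = Z_0·(Z_L + jZ_0·tanβl)/(Z_0 + jZ_L·tanβl)
     = 50·(298 − j66.2)/(50 − j394)

Z_in ≈ 13 + j36.1 Ω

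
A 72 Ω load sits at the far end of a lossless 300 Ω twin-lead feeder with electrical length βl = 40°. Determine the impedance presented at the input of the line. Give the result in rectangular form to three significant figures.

Z_in ≈ 118 + j228 Ω

tan(βl) = tan(40°) = 0.839
Z_in = Z_0·(Z_L + jZ_0·tanβl)/(Z_0 + jZ_L·tanβl)
     = 300·(72 + j252)/(300 + j60.4)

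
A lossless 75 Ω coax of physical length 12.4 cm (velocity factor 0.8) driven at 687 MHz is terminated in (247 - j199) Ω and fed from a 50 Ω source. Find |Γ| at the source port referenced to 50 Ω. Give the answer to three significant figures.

λ = v/f = 0.8·c / 687 MHz = 0.349 m
βl = 2π·l/λ = 2π × 0.355 = 128°
tan(βl) = -1.29
Z_in = Z_0·(Z_L + jZ_0·tanβl)/(Z_0 + jZ_L·tanβl) = 27.5 + j73.8 Ω
Γ_s = (Z_in − Z_s)/(Z_in + Z_s) = (-22.5 + j73.8)/(77.5 + j73.8), |Γ_s| = 0.721

|Γ| ≈ 0.721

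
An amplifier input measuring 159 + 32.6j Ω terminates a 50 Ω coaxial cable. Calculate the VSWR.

Γ = (Z_L − Z_0)/(Z_L + Z_0) = (109 + j32.6)/(209 + j32.6)
|Γ| = 114/212 = 0.538
VSWR = (1 + |Γ|)/(1 − |Γ|) = 1.54/0.462

VSWR ≈ 3.33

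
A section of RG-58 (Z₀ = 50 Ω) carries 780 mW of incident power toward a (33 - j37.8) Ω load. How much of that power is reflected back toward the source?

|Γ| = |(-17 − j37.8)/(83 − j37.8)| = 0.454
|Γ|² = 0.207
P_refl = |Γ|²·P_inc = 161 mW, P_del = (1 − |Γ|²)·P_inc = 619 mW

P_reflected ≈ 161 mW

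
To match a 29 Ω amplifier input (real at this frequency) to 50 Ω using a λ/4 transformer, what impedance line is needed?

Z_qwt = √(Z_0·R_L) = √(50 × 29) = √1450

Z_qwt ≈ 38.1 Ω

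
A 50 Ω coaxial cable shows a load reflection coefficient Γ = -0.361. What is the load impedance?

Z_L = Z_0·(1 + Γ)/(1 − Γ) = 50·(0.639)/(1.36)

Z_L ≈ 23.5 Ω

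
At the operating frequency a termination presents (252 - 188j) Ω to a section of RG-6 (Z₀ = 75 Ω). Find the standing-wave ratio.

VSWR ≈ 5.34

Γ = (Z_L − Z_0)/(Z_L + Z_0) = (177 − j188)/(327 − j188)
|Γ| = 258/377 = 0.685
VSWR = (1 + |Γ|)/(1 − |Γ|) = 1.68/0.315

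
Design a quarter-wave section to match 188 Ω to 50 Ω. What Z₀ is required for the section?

Z_qwt = √(Z_0·R_L) = √(50 × 188) = √9400

Z_qwt ≈ 97 Ω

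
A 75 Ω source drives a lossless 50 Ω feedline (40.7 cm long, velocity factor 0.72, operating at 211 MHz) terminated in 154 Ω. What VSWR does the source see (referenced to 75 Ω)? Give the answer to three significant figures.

λ = v/f = 0.72·c / 211 MHz = 1.02 m
βl = 2π·l/λ = 2π × 0.398 = 143°
tan(βl) = -0.75
Z_in = Z_0·(Z_L + jZ_0·tanβl)/(Z_0 + jZ_L·tanβl) = 38 + j50.2 Ω
Γ_s = (Z_in − Z_s)/(Z_in + Z_s) = (-37 + j50.2)/(113 + j50.2), |Γ_s| = 0.505
VSWR = (1 + |Γ_s|)/(1 − |Γ_s|)

VSWR ≈ 3.04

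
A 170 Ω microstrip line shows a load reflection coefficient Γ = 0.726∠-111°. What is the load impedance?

Z_L = Z_0·(1 + Γ)/(1 − Γ) = 170·(0.74 − j0.678)/(1.26 + j0.678)

Z_L ≈ 39.3 − j113 Ω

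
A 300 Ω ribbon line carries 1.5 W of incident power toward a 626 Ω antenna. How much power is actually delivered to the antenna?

P_delivered ≈ 1.31 W

Γ = (626 − 300)/(626 + 300) = 0.352
|Γ|² = 0.124
P_refl = |Γ|²·P_inc = 0.186 W, P_del = (1 − |Γ|²)·P_inc = 1.31 W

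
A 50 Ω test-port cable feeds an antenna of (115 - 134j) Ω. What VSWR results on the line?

VSWR ≈ 5.68

Γ = (Z_L − Z_0)/(Z_L + Z_0) = (65 − j134)/(165 − j134)
|Γ| = 149/213 = 0.701
VSWR = (1 + |Γ|)/(1 − |Γ|) = 1.7/0.299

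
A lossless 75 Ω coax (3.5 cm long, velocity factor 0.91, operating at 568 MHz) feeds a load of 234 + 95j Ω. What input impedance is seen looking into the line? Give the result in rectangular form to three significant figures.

Z_in ≈ 116 − j124 Ω

λ = v/f = 0.91·c / 568 MHz = 0.481 m
βl = 2π·l/λ = 2π × 0.0728 = 26.2°
tan(βl) = tan(26.2°) = 0.492
Z_in = Z_0·(Z_L + jZ_0·tanβl)/(Z_0 + jZ_L·tanβl)
     = 75·(234 + j132)/(28.2 + j115)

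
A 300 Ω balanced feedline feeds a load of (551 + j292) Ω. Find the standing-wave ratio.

VSWR ≈ 2.5

Γ = (Z_L − Z_0)/(Z_L + Z_0) = (251 + j292)/(851 + j292)
|Γ| = 385/900 = 0.428
VSWR = (1 + |Γ|)/(1 − |Γ|) = 1.43/0.572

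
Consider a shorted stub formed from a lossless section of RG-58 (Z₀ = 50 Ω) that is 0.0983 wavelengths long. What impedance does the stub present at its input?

Z_in ≈ +j35.5 Ω

βl = 2π × 0.0983 = 35.4°
tan(βl) = 0.71
For a shorted stub, Z_in = jZ_0·tan(βl)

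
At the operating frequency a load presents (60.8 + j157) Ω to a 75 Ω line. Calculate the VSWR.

VSWR ≈ 7.31

Γ = (Z_L − Z_0)/(Z_L + Z_0) = (-14.2 + j157)/(135.8 + j157)
|Γ| = 158/208 = 0.759
VSWR = (1 + |Γ|)/(1 − |Γ|) = 1.76/0.241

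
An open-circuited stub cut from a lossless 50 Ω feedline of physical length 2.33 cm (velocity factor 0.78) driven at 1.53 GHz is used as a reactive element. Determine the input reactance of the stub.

λ = v/f = 0.78·c / 1.53 GHz = 0.153 m
βl = 2π·l/λ = 2π × 0.152 = 54.8°
tan(βl) = 1.42
For an open-circuited stub, Z_in = −jZ_0·cot(βl) = −jZ_0/tan(βl)

X_in ≈ -35.2 Ω (capacitive)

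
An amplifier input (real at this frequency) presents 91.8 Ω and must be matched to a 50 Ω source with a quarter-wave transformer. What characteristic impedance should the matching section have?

Z_qwt = √(Z_0·R_L) = √(50 × 91.8) = √4590

Z_qwt ≈ 67.7 Ω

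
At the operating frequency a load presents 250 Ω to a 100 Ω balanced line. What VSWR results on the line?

VSWR ≈ 2.5

Γ = (250 − 100)/(250 + 100) = 0.429
VSWR = (1 + 0.429)/(1 − 0.429)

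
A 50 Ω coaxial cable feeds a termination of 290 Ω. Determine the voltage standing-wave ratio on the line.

VSWR ≈ 5.8

For a purely resistive load, VSWR = R_L/Z_0 or Z_0/R_L (whichever > 1) = 290/50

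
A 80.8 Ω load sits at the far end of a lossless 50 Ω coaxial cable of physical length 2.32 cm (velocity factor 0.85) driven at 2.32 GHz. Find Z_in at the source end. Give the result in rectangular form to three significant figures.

λ = v/f = 0.85·c / 2.32 GHz = 0.11 m
βl = 2π·l/λ = 2π × 0.211 = 76°
tan(βl) = tan(76°) = 4.01
Z_in = Z_0·(Z_L + jZ_0·tanβl)/(Z_0 + jZ_L·tanβl)
     = 50·(80.8 + j200)/(50 + j324)

Z_in ≈ 32.1 − j7.52 Ω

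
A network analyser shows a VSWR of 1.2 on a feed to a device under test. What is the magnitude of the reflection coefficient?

|Γ| ≈ 0.0909

|Γ| = (S − 1)/(S + 1) = (1.2 − 1)/(1.2 + 1) = 0.2/2.2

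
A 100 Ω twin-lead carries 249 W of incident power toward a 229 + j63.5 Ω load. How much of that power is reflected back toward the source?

|Γ| = |(129 + j63.5)/(329 + j63.5)| = 0.429
|Γ|² = 0.184
P_refl = |Γ|²·P_inc = 45.8 W, P_del = (1 − |Γ|²)·P_inc = 203 W

P_reflected ≈ 45.8 W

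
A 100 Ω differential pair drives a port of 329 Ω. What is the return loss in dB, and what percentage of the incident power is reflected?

Γ = (329 − 100)/(329 + 100) = 0.534
RL = −20·log₁₀(0.534) = 5.45 dB
P_refl/P_inc = |Γ|² = 0.285

RL ≈ 5.45 dB; 28.5% of incident power reflected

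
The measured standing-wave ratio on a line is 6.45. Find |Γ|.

|Γ| = (S − 1)/(S + 1) = (6.45 − 1)/(6.45 + 1) = 5.45/7.45

|Γ| ≈ 0.732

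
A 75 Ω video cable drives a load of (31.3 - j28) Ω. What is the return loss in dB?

Γ = (-43.7 − j28)/(106.3 − j28), |Γ| = 0.472
RL = −20·log₁₀|Γ| = −20·log₁₀(0.472)

RL ≈ 6.52 dB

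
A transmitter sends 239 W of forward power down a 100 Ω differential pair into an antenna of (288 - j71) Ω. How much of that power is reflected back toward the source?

|Γ| = |(188 − j71)/(388 − j71)| = 0.509
|Γ|² = 0.26
P_refl = |Γ|²·P_inc = 62 W, P_del = (1 − |Γ|²)·P_inc = 177 W

P_reflected ≈ 62 W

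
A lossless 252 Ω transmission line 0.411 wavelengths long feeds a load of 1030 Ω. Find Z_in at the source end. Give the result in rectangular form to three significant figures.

Z_in ≈ 190 + j328 Ω

βl = 2π × 0.411 = 148°
tan(βl) = tan(148°) = -0.626
Z_in = Z_0·(Z_L + jZ_0·tanβl)/(Z_0 + jZ_L·tanβl)
     = 252·(1030 − j158)/(252 − j645)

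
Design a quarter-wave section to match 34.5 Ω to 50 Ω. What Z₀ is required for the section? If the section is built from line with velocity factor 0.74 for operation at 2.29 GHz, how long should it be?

Z_qwt ≈ 41.5 Ω; length ≈ 2.42 cm

Z_qwt = √(Z_0·R_L) = √(50 × 34.5) = √1725
λ = 0.74·c/f = 0.0969 m, so l = λ/4 = 0.0242 m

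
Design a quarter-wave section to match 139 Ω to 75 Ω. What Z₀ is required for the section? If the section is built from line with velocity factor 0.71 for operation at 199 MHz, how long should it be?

Z_qwt ≈ 102 Ω; length ≈ 26.8 cm

Z_qwt = √(Z_0·R_L) = √(75 × 139) = √10420
λ = 0.71·c/f = 1.07 m, so l = λ/4 = 0.268 m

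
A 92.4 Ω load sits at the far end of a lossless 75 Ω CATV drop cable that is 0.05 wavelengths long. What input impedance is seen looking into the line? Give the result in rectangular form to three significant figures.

Z_in ≈ 88 − j10.9 Ω

βl = 2π × 0.05 = 18°
tan(βl) = tan(18°) = 0.325
Z_in = Z_0·(Z_L + jZ_0·tanβl)/(Z_0 + jZ_L·tanβl)
     = 75·(92.4 + j24.4)/(75 + j30)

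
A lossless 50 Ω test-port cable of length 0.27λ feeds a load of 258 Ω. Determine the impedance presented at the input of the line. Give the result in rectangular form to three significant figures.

βl = 2π × 0.27 = 97.2°
tan(βl) = tan(97.2°) = -7.92
Z_in = Z_0·(Z_L + jZ_0·tanβl)/(Z_0 + jZ_L·tanβl)
     = 50·(258 − j396)/(50 − j2040)

Z_in ≈ 9.84 + j6.08 Ω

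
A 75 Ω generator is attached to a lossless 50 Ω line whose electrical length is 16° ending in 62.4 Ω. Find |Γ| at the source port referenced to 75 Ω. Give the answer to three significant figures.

|Γ| ≈ 0.124

tan(βl) = 0.287
Z_in = Z_0·(Z_L + jZ_0·tanβl)/(Z_0 + jZ_L·tanβl) = 59.9 − j7.09 Ω
Γ_s = (Z_in − Z_s)/(Z_in + Z_s) = (-15.1 − j7.09)/(135 − j7.09), |Γ_s| = 0.124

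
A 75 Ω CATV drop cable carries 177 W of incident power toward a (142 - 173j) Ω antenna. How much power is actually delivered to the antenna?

|Γ| = |(67 − j173)/(217 − j173)| = 0.668
|Γ|² = 0.447
P_refl = |Γ|²·P_inc = 79.1 W, P_del = (1 − |Γ|²)·P_inc = 97.9 W

P_delivered ≈ 97.9 W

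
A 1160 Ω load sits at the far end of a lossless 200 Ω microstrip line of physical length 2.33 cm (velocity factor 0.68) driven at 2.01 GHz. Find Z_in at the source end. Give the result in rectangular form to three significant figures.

λ = v/f = 0.68·c / 2.01 GHz = 0.101 m
βl = 2π·l/λ = 2π × 0.23 = 82.6°
tan(βl) = tan(82.6°) = 7.75
Z_in = Z_0·(Z_L + jZ_0·tanβl)/(Z_0 + jZ_L·tanβl)
     = 200·(1160 + j1550)/(200 + j8990)

Z_in ≈ 35 − j25 Ω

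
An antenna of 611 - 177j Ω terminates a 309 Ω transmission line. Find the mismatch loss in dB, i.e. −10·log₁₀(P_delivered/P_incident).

mismatch loss ≈ 0.653 dB

Γ = (302 − j177)/(920 − j177), |Γ| = 0.374
|Γ|² = 0.14, so P_del/P_inc = 1 − |Γ|² = 0.86
ML = −10·log₁₀(1 − |Γ|²)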